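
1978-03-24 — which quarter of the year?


Month: March (month 3)
Q1: Jan-Mar, Q2: Apr-Jun, Q3: Jul-Sep, Q4: Oct-Dec

Q1


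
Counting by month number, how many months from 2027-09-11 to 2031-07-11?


From September 2027 to July 2031
4 years * 12 = 48 months, minus 2 months = 46

46 months


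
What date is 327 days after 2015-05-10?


Start: 2015-05-10, add 327 days
May 2015 has 31 days: 31 - 10 = 21 days to May 31 -> 306 left
June 2015 has 30 days -> 276 left
July 2015 has 31 days -> 245 left
August 2015 has 31 days -> 214 left
September 2015 has 30 days -> 184 left
October 2015 has 31 days -> 153 left
November 2015 has 30 days -> 123 left
December 2015 has 31 days -> 92 left
January 2016 has 31 days -> 61 left
February 2016 has 29 days -> 32 left
March 2016 has 31 days -> 1 left
April 2016: 1 <= 30 -> lands on April 1

Result: 2016-04-01


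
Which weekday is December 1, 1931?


Target: December 1, 1931
Anchor: Jan 1, 1931. With p = 1931 - 1 = 1930: (p + p//4 - p//100 + p//400) mod 7 = (1930 + 482 - 19 + 4) mod 7 = 2397 mod 7 = 3 -> Thursday (Mon=0 ... Sun=6)
Days before December (Jan-Nov): 334 days
Weekday index = (3 + 334) mod 7 = 1

Tuesday


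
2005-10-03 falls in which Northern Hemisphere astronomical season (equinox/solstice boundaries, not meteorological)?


Date: October 3
Astronomical Autumn (approx.; exact equinox/solstice day varies by year): September 22 to December 20
October 3 falls within the Autumn window

Autumn


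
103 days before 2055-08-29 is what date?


Start: 2055-08-29, subtract 103 days
Back 29 days from August 29 reaches July 31, 2055 -> 74 left
July 2055 has 31 days -> back to June 30, 2055 -> 43 left
June 2055 has 30 days -> back to May 31, 2055 -> 13 left
May 2055: 31 - 13 = 18 -> lands on May 18

Result: 2055-05-18


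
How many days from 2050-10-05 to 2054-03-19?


From 2050-10-05 to 2054-03-19
2050-10-05: days before October = 31 + 28 + 31 + 30 + 31 + 30 + 31 + 31 + 30 = 273 (2050 is not a leap year); day of year = 273 + 5 = 278
2054-03-19: days before March = 31 + 28 = 59 (2054 is not a leap year); day of year = 59 + 19 = 78
Rest of 2050: 365 - 278 = 87
Full years 2051 (365), 2052 (366), 2053 (365): 1096
Total = 87 + 1096 + 78 = 1261

1261 days


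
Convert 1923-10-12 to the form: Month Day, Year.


ISO 1923-10-12 parses as year=1923, month=10, day=12
Month 10 -> October

October 12, 1923


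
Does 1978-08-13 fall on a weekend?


Anchor: Jan 1, 1978. With p = 1978 - 1 = 1977: (p + p//4 - p//100 + p//400) mod 7 = (1977 + 494 - 19 + 4) mod 7 = 2456 mod 7 = 6 -> Sunday (Mon=0 ... Sun=6)
Day of year: 225; offset = 224
Weekday index = (6 + 224) mod 7 = 6 -> Sunday
Weekend days: Saturday, Sunday

Yes


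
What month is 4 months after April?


April is month 4
4 + 4 = 8

August


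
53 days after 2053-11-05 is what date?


Start: 2053-11-05, add 53 days
November 2053 has 30 days: 30 - 5 = 25 days to November 30 -> 28 left
December 2053: 28 <= 31 -> lands on December 28

Result: 2053-12-28


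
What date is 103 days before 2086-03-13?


Start: 2086-03-13, subtract 103 days
Back 13 days from March 13 reaches February 28, 2086 -> 90 left
February 2086 has 28 days -> back to January 31, 2086 -> 62 left
January 2086 has 31 days -> back to December 31, 2085 -> 31 left
December 2085 has 31 days -> back to November 30, 2085 -> 0 left
November 2085: 30 - 0 = 30 -> lands on November 30

Result: 2085-11-30


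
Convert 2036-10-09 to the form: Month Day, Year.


ISO 2036-10-09 parses as year=2036, month=10, day=09
Month 10 -> October

October 9, 2036


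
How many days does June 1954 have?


June 1954

30 days


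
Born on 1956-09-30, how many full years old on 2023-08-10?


Birth: 1956-09-30
Reference: 2023-08-10
Year difference: 2023 - 1956 = 67
Birthday not yet reached in 2023, subtract 1

66 years old


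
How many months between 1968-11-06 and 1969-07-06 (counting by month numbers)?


From November 1968 to July 1969
1 year * 12 = 12 months, minus 4 months = 8

8 months


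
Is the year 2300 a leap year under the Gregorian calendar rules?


Gregorian leap year rule: divisible by 4, but not by 100, unless also by 400.
2300 is divisible by 100 but not 400 -> not a leap year

No


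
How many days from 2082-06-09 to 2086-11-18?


From 2082-06-09 to 2086-11-18
2082-06-09: days before June = 31 + 28 + 31 + 30 + 31 = 151 (2082 is not a leap year); day of year = 151 + 9 = 160
2086-11-18: days before November = 31 + 28 + 31 + 30 + 31 + 30 + 31 + 31 + 30 + 31 = 304 (2086 is not a leap year); day of year = 304 + 18 = 322
Rest of 2082: 365 - 160 = 205
Full years 2083 (365), 2084 (366), 2085 (365): 1096
Total = 205 + 1096 + 322 = 1623

1623 days


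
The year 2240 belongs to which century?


Century = (year - 1) // 100 + 1
= (2240 - 1) // 100 + 1
= 2239 // 100 + 1
= 22 + 1

23rd century


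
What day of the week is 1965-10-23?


Date: October 23, 1965
Anchor: Jan 1, 1965. With p = 1965 - 1 = 1964: (p + p//4 - p//100 + p//400) mod 7 = (1964 + 491 - 19 + 4) mod 7 = 2440 mod 7 = 4 -> Friday (Mon=0 ... Sun=6)
Days before October (Jan-Sep): 273; offset = 273 + 23 - 1 = 295
Weekday index = (4 + 295) mod 7 = 5

Day of the week: Saturday


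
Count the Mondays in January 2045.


January 2045 has 31 days
Anchor: Jan 1, 2045. With p = 2045 - 1 = 2044: (p + p//4 - p//100 + p//400) mod 7 = (2044 + 511 - 20 + 5) mod 7 = 2540 mod 7 = 6 -> Sunday (Mon=0 ... Sun=6)
January 1 is the anchor itself -> Sunday
First Monday is January 2
Mondays: 2, 9, 16, 23, 30

5 Mondays


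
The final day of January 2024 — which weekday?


January 2024 has 31 days
Anchor: Jan 1, 2024. With p = 2024 - 1 = 2023: (p + p//4 - p//100 + p//400) mod 7 = (2023 + 505 - 20 + 5) mod 7 = 2513 mod 7 = 0 -> Monday (Mon=0 ... Sun=6)
January 1 is the anchor itself -> Monday
Last day offset: 31 - 1 = 30 days
Weekday index = (0 + 30) mod 7 = 2

Wednesday, January 31


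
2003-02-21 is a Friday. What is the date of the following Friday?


Current: Friday
Target: Friday
Days ahead: 7

Next Friday: 2003-02-28


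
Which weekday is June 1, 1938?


Target: June 1, 1938
Anchor: Jan 1, 1938. With p = 1938 - 1 = 1937: (p + p//4 - p//100 + p//400) mod 7 = (1937 + 484 - 19 + 4) mod 7 = 2406 mod 7 = 5 -> Saturday (Mon=0 ... Sun=6)
Days before June (Jan-May): 151 days
Weekday index = (5 + 151) mod 7 = 2

Wednesday


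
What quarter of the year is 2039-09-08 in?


Month: September (month 9)
Q1: Jan-Mar, Q2: Apr-Jun, Q3: Jul-Sep, Q4: Oct-Dec

Q3


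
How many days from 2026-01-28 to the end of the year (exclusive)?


Day of year: 28 of 365
Remaining = 365 - 28

337 days


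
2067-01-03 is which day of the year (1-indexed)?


Date: January 3, 2067
No months before January
Plus 3 days in January

Day of year: 3


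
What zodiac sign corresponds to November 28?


Date: November 28
Conventional tropical zodiac dates: Sagittarius from November 22 onward; Capricorn starts December 22
November 28 falls within the Sagittarius range

Sagittarius


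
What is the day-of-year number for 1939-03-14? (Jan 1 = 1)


Date: March 14, 1939
Days in months 1 through 2: 59
Plus 14 days in March

Day of year: 73


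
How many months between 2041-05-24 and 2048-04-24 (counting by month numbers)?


From May 2041 to April 2048
7 years * 12 = 84 months, minus 1 month = 83

83 months


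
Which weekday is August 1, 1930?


Target: August 1, 1930
Anchor: Jan 1, 1930. With p = 1930 - 1 = 1929: (p + p//4 - p//100 + p//400) mod 7 = (1929 + 482 - 19 + 4) mod 7 = 2396 mod 7 = 2 -> Wednesday (Mon=0 ... Sun=6)
Days before August (Jan-Jul): 212 days
Weekday index = (2 + 212) mod 7 = 4

Friday


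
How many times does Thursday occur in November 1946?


November 1946 has 30 days
Anchor: Jan 1, 1946. With p = 1946 - 1 = 1945: (p + p//4 - p//100 + p//400) mod 7 = (1945 + 486 - 19 + 4) mod 7 = 2416 mod 7 = 1 -> Tuesday (Mon=0 ... Sun=6)
Days before November (Jan-Oct): 304; November 1 index = (1 + 304) mod 7 = 4 -> Friday
First Thursday is November 7
Thursdays: 7, 14, 21, 28

4 Thursdays


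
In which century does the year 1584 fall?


Century = (year - 1) // 100 + 1
= (1584 - 1) // 100 + 1
= 1583 // 100 + 1
= 15 + 1

16th century


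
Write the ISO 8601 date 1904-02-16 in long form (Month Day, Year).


ISO 1904-02-16 parses as year=1904, month=02, day=16
Month 2 -> February

February 16, 1904


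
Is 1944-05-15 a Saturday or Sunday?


Anchor: Jan 1, 1944. With p = 1944 - 1 = 1943: (p + p//4 - p//100 + p//400) mod 7 = (1943 + 485 - 19 + 4) mod 7 = 2413 mod 7 = 5 -> Saturday (Mon=0 ... Sun=6)
Day of year: 136; offset = 135
Weekday index = (5 + 135) mod 7 = 0 -> Monday
Weekend days: Saturday, Sunday

No


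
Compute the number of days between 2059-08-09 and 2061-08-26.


From 2059-08-09 to 2061-08-26
2059-08-09: days before August = 31 + 28 + 31 + 30 + 31 + 30 + 31 = 212 (2059 is not a leap year); day of year = 212 + 9 = 221
2061-08-26: days before August = 31 + 28 + 31 + 30 + 31 + 30 + 31 = 212 (2061 is not a leap year); day of year = 212 + 26 = 238
Rest of 2059: 365 - 221 = 144
Full years 2060 (366): 366
Total = 144 + 366 + 238 = 748

748 days


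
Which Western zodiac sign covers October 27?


Date: October 27
Conventional tropical zodiac dates: Scorpio from October 23 onward; Sagittarius starts November 22
October 27 falls within the Scorpio range

Scorpio


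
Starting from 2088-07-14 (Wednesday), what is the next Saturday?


Current: Wednesday
Target: Saturday
Days ahead: 3

Next Saturday: 2088-07-17


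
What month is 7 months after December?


December is month 12
12 + 7 = 19; wrap: 19 - 12 = 7

July


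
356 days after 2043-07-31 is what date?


Start: 2043-07-31, add 356 days
July 31 is the last day of July 2043 -> 356 left
August 2043 has 31 days -> 325 left
September 2043 has 30 days -> 295 left
October 2043 has 31 days -> 264 left
November 2043 has 30 days -> 234 left
December 2043 has 31 days -> 203 left
January 2044 has 31 days -> 172 left
February 2044 has 29 days -> 143 left
March 2044 has 31 days -> 112 left
April 2044 has 30 days -> 82 left
May 2044 has 31 days -> 51 left
June 2044 has 30 days -> 21 left
July 2044: 21 <= 31 -> lands on July 21

Result: 2044-07-21


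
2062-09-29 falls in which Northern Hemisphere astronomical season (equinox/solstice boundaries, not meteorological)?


Date: September 29
Astronomical Autumn (approx.; exact equinox/solstice day varies by year): September 22 to December 20
September 29 falls within the Autumn window

Autumn


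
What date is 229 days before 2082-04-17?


Start: 2082-04-17, subtract 229 days
Back 17 days from April 17 reaches March 31, 2082 -> 212 left
March 2082 has 31 days -> back to February 28, 2082 -> 181 left
February 2082 has 28 days -> back to January 31, 2082 -> 153 left
January 2082 has 31 days -> back to December 31, 2081 -> 122 left
December 2081 has 31 days -> back to November 30, 2081 -> 91 left
November 2081 has 30 days -> back to October 31, 2081 -> 61 left
October 2081 has 31 days -> back to September 30, 2081 -> 30 left
September 2081 has 30 days -> back to August 31, 2081 -> 0 left
August 2081: 31 - 0 = 31 -> lands on August 31

Result: 2081-08-31


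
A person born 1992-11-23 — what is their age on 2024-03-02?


Birth: 1992-11-23
Reference: 2024-03-02
Year difference: 2024 - 1992 = 32
Birthday not yet reached in 2024, subtract 1

31 years old


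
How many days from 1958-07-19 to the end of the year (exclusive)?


Day of year: 200 of 365
Remaining = 365 - 200

165 days


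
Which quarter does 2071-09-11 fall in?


Month: September (month 9)
Q1: Jan-Mar, Q2: Apr-Jun, Q3: Jul-Sep, Q4: Oct-Dec

Q3


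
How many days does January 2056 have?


January 2056

31 days


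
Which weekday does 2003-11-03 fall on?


Date: November 3, 2003
Anchor: Jan 1, 2003. With p = 2003 - 1 = 2002: (p + p//4 - p//100 + p//400) mod 7 = (2002 + 500 - 20 + 5) mod 7 = 2487 mod 7 = 2 -> Wednesday (Mon=0 ... Sun=6)
Days before November (Jan-Oct): 304; offset = 304 + 3 - 1 = 306
Weekday index = (2 + 306) mod 7 = 0

Day of the week: Monday


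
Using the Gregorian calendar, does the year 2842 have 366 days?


Gregorian leap year rule: divisible by 4, but not by 100, unless also by 400.
2842 is not divisible by 4 -> not a leap year

No


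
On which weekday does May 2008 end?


May 2008 has 31 days
Anchor: Jan 1, 2008. With p = 2008 - 1 = 2007: (p + p//4 - p//100 + p//400) mod 7 = (2007 + 501 - 20 + 5) mod 7 = 2493 mod 7 = 1 -> Tuesday (Mon=0 ... Sun=6)
Days before May (Jan-Apr): 121; May 1 index = (1 + 121) mod 7 = 3 -> Thursday
Last day offset: 31 - 1 = 30 days
Weekday index = (3 + 30) mod 7 = 5

Saturday, May 31


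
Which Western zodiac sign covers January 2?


Date: January 2
Conventional tropical zodiac dates: Capricorn from December 22 onward; Aquarius starts January 20
January 2 falls within the Capricorn range

Capricorn


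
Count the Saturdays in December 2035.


December 2035 has 31 days
Anchor: Jan 1, 2035. With p = 2035 - 1 = 2034: (p + p//4 - p//100 + p//400) mod 7 = (2034 + 508 - 20 + 5) mod 7 = 2527 mod 7 = 0 -> Monday (Mon=0 ... Sun=6)
Days before December (Jan-Nov): 334; December 1 index = (0 + 334) mod 7 = 5 -> Saturday
First Saturday is December 1
Saturdays: 1, 8, 15, 22, 29

5 Saturdays


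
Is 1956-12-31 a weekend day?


Anchor: Jan 1, 1956. With p = 1956 - 1 = 1955: (p + p//4 - p//100 + p//400) mod 7 = (1955 + 488 - 19 + 4) mod 7 = 2428 mod 7 = 6 -> Sunday (Mon=0 ... Sun=6)
Day of year: 366; offset = 365
Weekday index = (6 + 365) mod 7 = 0 -> Monday
Weekend days: Saturday, Sunday

No


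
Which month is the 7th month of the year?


Month 7 of 12

July


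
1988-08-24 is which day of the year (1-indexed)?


Date: August 24, 1988
Days in months 1 through 7: 213
Plus 24 days in August

Day of year: 237


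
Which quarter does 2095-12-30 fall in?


Month: December (month 12)
Q1: Jan-Mar, Q2: Apr-Jun, Q3: Jul-Sep, Q4: Oct-Dec

Q4


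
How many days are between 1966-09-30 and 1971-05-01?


From 1966-09-30 to 1971-05-01
1966-09-30: days before September = 31 + 28 + 31 + 30 + 31 + 30 + 31 + 31 = 243 (1966 is not a leap year); day of year = 243 + 30 = 273
1971-05-01: days before May = 31 + 28 + 31 + 30 = 120 (1971 is not a leap year); day of year = 120 + 1 = 121
Rest of 1966: 365 - 273 = 92
Full years 1967 (365), 1968 (366), 1969 (365), 1970 (365): 1461
Total = 92 + 1461 + 121 = 1674

1674 days


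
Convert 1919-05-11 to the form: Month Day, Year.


ISO 1919-05-11 parses as year=1919, month=05, day=11
Month 5 -> May

May 11, 1919


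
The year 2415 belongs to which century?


Century = (year - 1) // 100 + 1
= (2415 - 1) // 100 + 1
= 2414 // 100 + 1
= 24 + 1

25th century


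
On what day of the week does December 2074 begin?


Target: December 1, 2074
Anchor: Jan 1, 2074. With p = 2074 - 1 = 2073: (p + p//4 - p//100 + p//400) mod 7 = (2073 + 518 - 20 + 5) mod 7 = 2576 mod 7 = 0 -> Monday (Mon=0 ... Sun=6)
Days before December (Jan-Nov): 334 days
Weekday index = (0 + 334) mod 7 = 5

Saturday


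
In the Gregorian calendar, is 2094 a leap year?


Gregorian leap year rule: divisible by 4, but not by 100, unless also by 400.
2094 is not divisible by 4 -> not a leap year

No


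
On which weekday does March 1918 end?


March 1918 has 31 days
Anchor: Jan 1, 1918. With p = 1918 - 1 = 1917: (p + p//4 - p//100 + p//400) mod 7 = (1917 + 479 - 19 + 4) mod 7 = 2381 mod 7 = 1 -> Tuesday (Mon=0 ... Sun=6)
Days before March (Jan-Feb): 59; March 1 index = (1 + 59) mod 7 = 4 -> Friday
Last day offset: 31 - 1 = 30 days
Weekday index = (4 + 30) mod 7 = 6

Sunday, March 31


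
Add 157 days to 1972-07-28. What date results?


Start: 1972-07-28, add 157 days
July 1972 has 31 days: 31 - 28 = 3 days to July 31 -> 154 left
August 1972 has 31 days -> 123 left
September 1972 has 30 days -> 93 left
October 1972 has 31 days -> 62 left
November 1972 has 30 days -> 32 left
December 1972 has 31 days -> 1 left
January 1973: 1 <= 31 -> lands on January 1

Result: 1973-01-01


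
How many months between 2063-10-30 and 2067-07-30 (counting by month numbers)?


From October 2063 to July 2067
4 years * 12 = 48 months, minus 3 months = 45

45 months


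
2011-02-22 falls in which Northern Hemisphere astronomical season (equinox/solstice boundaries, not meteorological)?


Date: February 22
Astronomical Winter (approx.; exact equinox/solstice day varies by year): December 21 to March 19
February 22 falls within the Winter window

Winter


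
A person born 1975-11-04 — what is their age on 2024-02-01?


Birth: 1975-11-04
Reference: 2024-02-01
Year difference: 2024 - 1975 = 49
Birthday not yet reached in 2024, subtract 1

48 years old


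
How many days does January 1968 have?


January 1968

31 days


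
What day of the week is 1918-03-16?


Date: March 16, 1918
Anchor: Jan 1, 1918. With p = 1918 - 1 = 1917: (p + p//4 - p//100 + p//400) mod 7 = (1917 + 479 - 19 + 4) mod 7 = 2381 mod 7 = 1 -> Tuesday (Mon=0 ... Sun=6)
Days before March (Jan-Feb): 59; offset = 59 + 16 - 1 = 74
Weekday index = (1 + 74) mod 7 = 5

Day of the week: Saturday


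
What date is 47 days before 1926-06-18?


Start: 1926-06-18, subtract 47 days
Back 18 days from June 18 reaches May 31, 1926 -> 29 left
May 1926: 31 - 29 = 2 -> lands on May 2

Result: 1926-05-02


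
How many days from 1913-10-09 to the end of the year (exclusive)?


Day of year: 282 of 365
Remaining = 365 - 282

83 days


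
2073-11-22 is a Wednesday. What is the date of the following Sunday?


Current: Wednesday
Target: Sunday
Days ahead: 4

Next Sunday: 2073-11-26


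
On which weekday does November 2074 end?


November 2074 has 30 days
Anchor: Jan 1, 2074. With p = 2074 - 1 = 2073: (p + p//4 - p//100 + p//400) mod 7 = (2073 + 518 - 20 + 5) mod 7 = 2576 mod 7 = 0 -> Monday (Mon=0 ... Sun=6)
Days before November (Jan-Oct): 304; November 1 index = (0 + 304) mod 7 = 3 -> Thursday
Last day offset: 30 - 1 = 29 days
Weekday index = (3 + 29) mod 7 = 4

Friday, November 30


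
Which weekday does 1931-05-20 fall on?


Date: May 20, 1931
Anchor: Jan 1, 1931. With p = 1931 - 1 = 1930: (p + p//4 - p//100 + p//400) mod 7 = (1930 + 482 - 19 + 4) mod 7 = 2397 mod 7 = 3 -> Thursday (Mon=0 ... Sun=6)
Days before May (Jan-Apr): 120; offset = 120 + 20 - 1 = 139
Weekday index = (3 + 139) mod 7 = 2

Day of the week: Wednesday


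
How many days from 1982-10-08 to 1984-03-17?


From 1982-10-08 to 1984-03-17
1982-10-08: days before October = 31 + 28 + 31 + 30 + 31 + 30 + 31 + 31 + 30 = 273 (1982 is not a leap year); day of year = 273 + 8 = 281
1984-03-17: days before March = 31 + 29 = 60 (1984 is a leap year); day of year = 60 + 17 = 77
Rest of 1982: 365 - 281 = 84
Full years 1983 (365): 365
Total = 84 + 365 + 77 = 526

526 days


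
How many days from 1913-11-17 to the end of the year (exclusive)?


Day of year: 321 of 365
Remaining = 365 - 321

44 days


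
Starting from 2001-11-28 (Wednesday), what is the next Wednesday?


Current: Wednesday
Target: Wednesday
Days ahead: 7

Next Wednesday: 2001-12-05


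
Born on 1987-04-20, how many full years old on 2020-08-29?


Birth: 1987-04-20
Reference: 2020-08-29
Year difference: 2020 - 1987 = 33

33 years old


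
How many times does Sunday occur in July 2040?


July 2040 has 31 days
Anchor: Jan 1, 2040. With p = 2040 - 1 = 2039: (p + p//4 - p//100 + p//400) mod 7 = (2039 + 509 - 20 + 5) mod 7 = 2533 mod 7 = 6 -> Sunday (Mon=0 ... Sun=6)
Days before July (Jan-Jun): 182; July 1 index = (6 + 182) mod 7 = 6 -> Sunday
First Sunday is July 1
Sundays: 1, 8, 15, 22, 29

5 Sundays


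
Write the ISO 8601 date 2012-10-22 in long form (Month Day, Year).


ISO 2012-10-22 parses as year=2012, month=10, day=22
Month 10 -> October

October 22, 2012


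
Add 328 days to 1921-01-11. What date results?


Start: 1921-01-11, add 328 days
January 1921 has 31 days: 31 - 11 = 20 days to January 31 -> 308 left
February 1921 has 28 days -> 280 left
March 1921 has 31 days -> 249 left
April 1921 has 30 days -> 219 left
May 1921 has 31 days -> 188 left
June 1921 has 30 days -> 158 left
July 1921 has 31 days -> 127 left
August 1921 has 31 days -> 96 left
September 1921 has 30 days -> 66 left
October 1921 has 31 days -> 35 left
November 1921 has 30 days -> 5 left
December 1921: 5 <= 31 -> lands on December 5

Result: 1921-12-05


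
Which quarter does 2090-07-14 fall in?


Month: July (month 7)
Q1: Jan-Mar, Q2: Apr-Jun, Q3: Jul-Sep, Q4: Oct-Dec

Q3


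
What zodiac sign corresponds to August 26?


Date: August 26
Conventional tropical zodiac dates: Virgo from August 23 onward; Libra starts September 23
August 26 falls within the Virgo range

Virgo


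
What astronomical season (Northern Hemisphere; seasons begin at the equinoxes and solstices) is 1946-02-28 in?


Date: February 28
Astronomical Winter (approx.; exact equinox/solstice day varies by year): December 21 to March 19
February 28 falls within the Winter window

Winter


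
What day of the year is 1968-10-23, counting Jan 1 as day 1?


Date: October 23, 1968
Days in months 1 through 9: 274
Plus 23 days in October

Day of year: 297


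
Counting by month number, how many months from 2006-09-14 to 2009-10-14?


From September 2006 to October 2009
3 years * 12 = 36 months, plus 1 month = 37

37 months


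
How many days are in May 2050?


May 2050

31 days


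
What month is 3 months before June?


June is month 6
6 - 3 = 3

March


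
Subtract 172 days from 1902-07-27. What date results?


Start: 1902-07-27, subtract 172 days
Back 27 days from July 27 reaches June 30, 1902 -> 145 left
June 1902 has 30 days -> back to May 31, 1902 -> 115 left
May 1902 has 31 days -> back to April 30, 1902 -> 84 left
April 1902 has 30 days -> back to March 31, 1902 -> 54 left
March 1902 has 31 days -> back to February 28, 1902 -> 23 left
February 1902: 28 - 23 = 5 -> lands on February 5

Result: 1902-02-05


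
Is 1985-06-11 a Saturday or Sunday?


Anchor: Jan 1, 1985. With p = 1985 - 1 = 1984: (p + p//4 - p//100 + p//400) mod 7 = (1984 + 496 - 19 + 4) mod 7 = 2465 mod 7 = 1 -> Tuesday (Mon=0 ... Sun=6)
Day of year: 162; offset = 161
Weekday index = (1 + 161) mod 7 = 1 -> Tuesday
Weekend days: Saturday, Sunday

No


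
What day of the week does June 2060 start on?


Target: June 1, 2060
Anchor: Jan 1, 2060. With p = 2060 - 1 = 2059: (p + p//4 - p//100 + p//400) mod 7 = (2059 + 514 - 20 + 5) mod 7 = 2558 mod 7 = 3 -> Thursday (Mon=0 ... Sun=6)
Days before June (Jan-May): 152 days
Weekday index = (3 + 152) mod 7 = 1

Tuesday


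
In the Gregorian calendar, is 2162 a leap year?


Gregorian leap year rule: divisible by 4, but not by 100, unless also by 400.
2162 is not divisible by 4 -> not a leap year

No


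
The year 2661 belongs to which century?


Century = (year - 1) // 100 + 1
= (2661 - 1) // 100 + 1
= 2660 // 100 + 1
= 26 + 1

27th century


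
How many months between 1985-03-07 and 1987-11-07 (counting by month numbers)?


From March 1985 to November 1987
2 years * 12 = 24 months, plus 8 months = 32

32 months


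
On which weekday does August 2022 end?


August 2022 has 31 days
Anchor: Jan 1, 2022. With p = 2022 - 1 = 2021: (p + p//4 - p//100 + p//400) mod 7 = (2021 + 505 - 20 + 5) mod 7 = 2511 mod 7 = 5 -> Saturday (Mon=0 ... Sun=6)
Days before August (Jan-Jul): 212; August 1 index = (5 + 212) mod 7 = 0 -> Monday
Last day offset: 31 - 1 = 30 days
Weekday index = (0 + 30) mod 7 = 2

Wednesday, August 31


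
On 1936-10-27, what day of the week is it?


Date: October 27, 1936
Anchor: Jan 1, 1936. With p = 1936 - 1 = 1935: (p + p//4 - p//100 + p//400) mod 7 = (1935 + 483 - 19 + 4) mod 7 = 2403 mod 7 = 2 -> Wednesday (Mon=0 ... Sun=6)
Days before October (Jan-Sep): 274; offset = 274 + 27 - 1 = 300
Weekday index = (2 + 300) mod 7 = 1

Day of the week: Tuesday


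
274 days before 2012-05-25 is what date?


Start: 2012-05-25, subtract 274 days
Back 25 days from May 25 reaches April 30, 2012 -> 249 left
April 2012 has 30 days -> back to March 31, 2012 -> 219 left
March 2012 has 31 days -> back to February 29, 2012 -> 188 left
February 2012 has 29 days -> back to January 31, 2012 -> 159 left
January 2012 has 31 days -> back to December 31, 2011 -> 128 left
December 2011 has 31 days -> back to November 30, 2011 -> 97 left
November 2011 has 30 days -> back to October 31, 2011 -> 67 left
October 2011 has 31 days -> back to September 30, 2011 -> 36 left
September 2011 has 30 days -> back to August 31, 2011 -> 6 left
August 2011: 31 - 6 = 25 -> lands on August 25

Result: 2011-08-25


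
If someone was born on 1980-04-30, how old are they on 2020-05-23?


Birth: 1980-04-30
Reference: 2020-05-23
Year difference: 2020 - 1980 = 40

40 years old


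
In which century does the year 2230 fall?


Century = (year - 1) // 100 + 1
= (2230 - 1) // 100 + 1
= 2229 // 100 + 1
= 22 + 1

23rd century


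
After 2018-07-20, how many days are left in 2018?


Day of year: 201 of 365
Remaining = 365 - 201

164 days


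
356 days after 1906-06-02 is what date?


Start: 1906-06-02, add 356 days
June 1906 has 30 days: 30 - 2 = 28 days to June 30 -> 328 left
July 1906 has 31 days -> 297 left
August 1906 has 31 days -> 266 left
September 1906 has 30 days -> 236 left
October 1906 has 31 days -> 205 left
November 1906 has 30 days -> 175 left
December 1906 has 31 days -> 144 left
January 1907 has 31 days -> 113 left
February 1907 has 28 days -> 85 left
March 1907 has 31 days -> 54 left
April 1907 has 30 days -> 24 left
May 1907: 24 <= 31 -> lands on May 24

Result: 1907-05-24


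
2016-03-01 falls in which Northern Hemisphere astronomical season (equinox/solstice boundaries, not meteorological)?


Date: March 1
Astronomical Winter (approx.; exact equinox/solstice day varies by year): December 21 to March 19
March 1 falls within the Winter window

Winter


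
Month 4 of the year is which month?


Month 4 of 12

April


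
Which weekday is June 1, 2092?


Target: June 1, 2092
Anchor: Jan 1, 2092. With p = 2092 - 1 = 2091: (p + p//4 - p//100 + p//400) mod 7 = (2091 + 522 - 20 + 5) mod 7 = 2598 mod 7 = 1 -> Tuesday (Mon=0 ... Sun=6)
Days before June (Jan-May): 152 days
Weekday index = (1 + 152) mod 7 = 6

Sunday


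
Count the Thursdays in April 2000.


April 2000 has 30 days
Anchor: Jan 1, 2000. With p = 2000 - 1 = 1999: (p + p//4 - p//100 + p//400) mod 7 = (1999 + 499 - 19 + 4) mod 7 = 2483 mod 7 = 5 -> Saturday (Mon=0 ... Sun=6)
Days before April (Jan-Mar): 91; April 1 index = (5 + 91) mod 7 = 5 -> Saturday
First Thursday is April 6
Thursdays: 6, 13, 20, 27

4 Thursdays


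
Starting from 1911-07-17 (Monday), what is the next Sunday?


Current: Monday
Target: Sunday
Days ahead: 6

Next Sunday: 1911-07-23


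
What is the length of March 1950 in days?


March 1950

31 days


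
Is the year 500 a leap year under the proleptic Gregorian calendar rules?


Gregorian leap year rule: divisible by 4, but not by 100, unless also by 400.
500 is divisible by 100 but not 400 -> not a leap year

No


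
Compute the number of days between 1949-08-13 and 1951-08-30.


From 1949-08-13 to 1951-08-30
1949-08-13: days before August = 31 + 28 + 31 + 30 + 31 + 30 + 31 = 212 (1949 is not a leap year); day of year = 212 + 13 = 225
1951-08-30: days before August = 31 + 28 + 31 + 30 + 31 + 30 + 31 = 212 (1951 is not a leap year); day of year = 212 + 30 = 242
Rest of 1949: 365 - 225 = 140
Full years 1950 (365): 365
Total = 140 + 365 + 242 = 747

747 days


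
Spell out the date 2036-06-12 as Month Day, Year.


ISO 2036-06-12 parses as year=2036, month=06, day=12
Month 6 -> June

June 12, 2036


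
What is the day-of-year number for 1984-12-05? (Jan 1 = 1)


Date: December 5, 1984
Days in months 1 through 11: 335
Plus 5 days in December

Day of year: 340


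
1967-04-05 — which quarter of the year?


Month: April (month 4)
Q1: Jan-Mar, Q2: Apr-Jun, Q3: Jul-Sep, Q4: Oct-Dec

Q2


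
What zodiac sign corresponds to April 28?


Date: April 28
Conventional tropical zodiac dates: Taurus from April 20 onward; Gemini starts May 21
April 28 falls within the Taurus range

Taurus


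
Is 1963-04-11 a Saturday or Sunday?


Anchor: Jan 1, 1963. With p = 1963 - 1 = 1962: (p + p//4 - p//100 + p//400) mod 7 = (1962 + 490 - 19 + 4) mod 7 = 2437 mod 7 = 1 -> Tuesday (Mon=0 ... Sun=6)
Day of year: 101; offset = 100
Weekday index = (1 + 100) mod 7 = 3 -> Thursday
Weekend days: Saturday, Sunday

No


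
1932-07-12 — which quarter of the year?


Month: July (month 7)
Q1: Jan-Mar, Q2: Apr-Jun, Q3: Jul-Sep, Q4: Oct-Dec

Q3


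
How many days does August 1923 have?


August 1923

31 days


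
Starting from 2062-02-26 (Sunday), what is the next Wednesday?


Current: Sunday
Target: Wednesday
Days ahead: 3

Next Wednesday: 2062-03-01


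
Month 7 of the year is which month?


Month 7 of 12

July


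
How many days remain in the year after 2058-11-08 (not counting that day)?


Day of year: 312 of 365
Remaining = 365 - 312

53 days


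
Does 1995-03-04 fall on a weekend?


Anchor: Jan 1, 1995. With p = 1995 - 1 = 1994: (p + p//4 - p//100 + p//400) mod 7 = (1994 + 498 - 19 + 4) mod 7 = 2477 mod 7 = 6 -> Sunday (Mon=0 ... Sun=6)
Day of year: 63; offset = 62
Weekday index = (6 + 62) mod 7 = 5 -> Saturday
Weekend days: Saturday, Sunday

Yes


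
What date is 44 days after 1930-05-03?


Start: 1930-05-03, add 44 days
May 1930 has 31 days: 31 - 3 = 28 days to May 31 -> 16 left
June 1930: 16 <= 30 -> lands on June 16

Result: 1930-06-16


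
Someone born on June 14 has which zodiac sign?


Date: June 14
Conventional tropical zodiac dates: Gemini from May 21 onward; Cancer starts June 21
June 14 falls within the Gemini range

Gemini


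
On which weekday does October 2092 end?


October 2092 has 31 days
Anchor: Jan 1, 2092. With p = 2092 - 1 = 2091: (p + p//4 - p//100 + p//400) mod 7 = (2091 + 522 - 20 + 5) mod 7 = 2598 mod 7 = 1 -> Tuesday (Mon=0 ... Sun=6)
Days before October (Jan-Sep): 274; October 1 index = (1 + 274) mod 7 = 2 -> Wednesday
Last day offset: 31 - 1 = 30 days
Weekday index = (2 + 30) mod 7 = 4

Friday, October 31


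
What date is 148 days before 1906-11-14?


Start: 1906-11-14, subtract 148 days
Back 14 days from November 14 reaches October 31, 1906 -> 134 left
October 1906 has 31 days -> back to September 30, 1906 -> 103 left
September 1906 has 30 days -> back to August 31, 1906 -> 73 left
August 1906 has 31 days -> back to July 31, 1906 -> 42 left
July 1906 has 31 days -> back to June 30, 1906 -> 11 left
June 1906: 30 - 11 = 19 -> lands on June 19

Result: 1906-06-19


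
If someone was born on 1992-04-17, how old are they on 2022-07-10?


Birth: 1992-04-17
Reference: 2022-07-10
Year difference: 2022 - 1992 = 30

30 years old


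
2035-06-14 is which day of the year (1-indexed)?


Date: June 14, 2035
Days in months 1 through 5: 151
Plus 14 days in June

Day of year: 165


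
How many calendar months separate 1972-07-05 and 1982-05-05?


From July 1972 to May 1982
10 years * 12 = 120 months, minus 2 months = 118

118 months


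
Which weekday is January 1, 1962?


Target: January 1, 1962
Anchor: Jan 1, 1962. With p = 1962 - 1 = 1961: (p + p//4 - p//100 + p//400) mod 7 = (1961 + 490 - 19 + 4) mod 7 = 2436 mod 7 = 0 -> Monday (Mon=0 ... Sun=6)
Offset from anchor: 0 days
Weekday index = (0 + 0) mod 7 = 0

Monday


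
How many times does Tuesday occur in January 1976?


January 1976 has 31 days
Anchor: Jan 1, 1976. With p = 1976 - 1 = 1975: (p + p//4 - p//100 + p//400) mod 7 = (1975 + 493 - 19 + 4) mod 7 = 2453 mod 7 = 3 -> Thursday (Mon=0 ... Sun=6)
January 1 is the anchor itself -> Thursday
First Tuesday is January 6
Tuesdays: 6, 13, 20, 27

4 Tuesdays


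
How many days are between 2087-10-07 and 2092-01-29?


From 2087-10-07 to 2092-01-29
2087-10-07: days before October = 31 + 28 + 31 + 30 + 31 + 30 + 31 + 31 + 30 = 273 (2087 is not a leap year); day of year = 273 + 7 = 280
2092-01-29: day of year = 29
Rest of 2087: 365 - 280 = 85
Full years 2088 (366), 2089 (365), 2090 (365), 2091 (365): 1461
Total = 85 + 1461 + 29 = 1575

1575 days


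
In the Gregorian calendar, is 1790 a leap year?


Gregorian leap year rule: divisible by 4, but not by 100, unless also by 400.
1790 is not divisible by 4 -> not a leap year

No


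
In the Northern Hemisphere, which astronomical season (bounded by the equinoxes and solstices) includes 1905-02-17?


Date: February 17
Astronomical Winter (approx.; exact equinox/solstice day varies by year): December 21 to March 19
February 17 falls within the Winter window

Winter


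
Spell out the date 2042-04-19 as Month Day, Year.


ISO 2042-04-19 parses as year=2042, month=04, day=19
Month 4 -> April

April 19, 2042


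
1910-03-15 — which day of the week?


Date: March 15, 1910
Anchor: Jan 1, 1910. With p = 1910 - 1 = 1909: (p + p//4 - p//100 + p//400) mod 7 = (1909 + 477 - 19 + 4) mod 7 = 2371 mod 7 = 5 -> Saturday (Mon=0 ... Sun=6)
Days before March (Jan-Feb): 59; offset = 59 + 15 - 1 = 73
Weekday index = (5 + 73) mod 7 = 1

Day of the week: Tuesday


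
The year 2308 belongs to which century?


Century = (year - 1) // 100 + 1
= (2308 - 1) // 100 + 1
= 2307 // 100 + 1
= 23 + 1

24th century


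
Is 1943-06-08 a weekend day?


Anchor: Jan 1, 1943. With p = 1943 - 1 = 1942: (p + p//4 - p//100 + p//400) mod 7 = (1942 + 485 - 19 + 4) mod 7 = 2412 mod 7 = 4 -> Friday (Mon=0 ... Sun=6)
Day of year: 159; offset = 158
Weekday index = (4 + 158) mod 7 = 1 -> Tuesday
Weekend days: Saturday, Sunday

No


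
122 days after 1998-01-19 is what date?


Start: 1998-01-19, add 122 days
January 1998 has 31 days: 31 - 19 = 12 days to January 31 -> 110 left
February 1998 has 28 days -> 82 left
March 1998 has 31 days -> 51 left
April 1998 has 30 days -> 21 left
May 1998: 21 <= 31 -> lands on May 21

Result: 1998-05-21


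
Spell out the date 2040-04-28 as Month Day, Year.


ISO 2040-04-28 parses as year=2040, month=04, day=28
Month 4 -> April

April 28, 2040


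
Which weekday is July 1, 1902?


Target: July 1, 1902
Anchor: Jan 1, 1902. With p = 1902 - 1 = 1901: (p + p//4 - p//100 + p//400) mod 7 = (1901 + 475 - 19 + 4) mod 7 = 2361 mod 7 = 2 -> Wednesday (Mon=0 ... Sun=6)
Days before July (Jan-Jun): 181 days
Weekday index = (2 + 181) mod 7 = 1

Tuesday


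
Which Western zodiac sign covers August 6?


Date: August 6
Conventional tropical zodiac dates: Leo from July 23 onward; Virgo starts August 23
August 6 falls within the Leo range

Leo


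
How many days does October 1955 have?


October 1955

31 days


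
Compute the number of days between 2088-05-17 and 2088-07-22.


From 2088-05-17 to 2088-07-22
2088-05-17: days before May = 31 + 29 + 31 + 30 = 121 (2088 is a leap year); day of year = 121 + 17 = 138
2088-07-22: days before July = 31 + 29 + 31 + 30 + 31 + 30 = 182 (2088 is a leap year); day of year = 182 + 22 = 204
Same year: 204 - 138 = 66

66 days


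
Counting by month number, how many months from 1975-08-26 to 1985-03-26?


From August 1975 to March 1985
10 years * 12 = 120 months, minus 5 months = 115

115 months


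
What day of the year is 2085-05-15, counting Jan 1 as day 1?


Date: May 15, 2085
Days in months 1 through 4: 120
Plus 15 days in May

Day of year: 135


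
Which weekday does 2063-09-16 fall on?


Date: September 16, 2063
Anchor: Jan 1, 2063. With p = 2063 - 1 = 2062: (p + p//4 - p//100 + p//400) mod 7 = (2062 + 515 - 20 + 5) mod 7 = 2562 mod 7 = 0 -> Monday (Mon=0 ... Sun=6)
Days before September (Jan-Aug): 243; offset = 243 + 16 - 1 = 258
Weekday index = (0 + 258) mod 7 = 6

Day of the week: Sunday


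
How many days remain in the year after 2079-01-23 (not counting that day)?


Day of year: 23 of 365
Remaining = 365 - 23

342 days


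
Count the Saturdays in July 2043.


July 2043 has 31 days
Anchor: Jan 1, 2043. With p = 2043 - 1 = 2042: (p + p//4 - p//100 + p//400) mod 7 = (2042 + 510 - 20 + 5) mod 7 = 2537 mod 7 = 3 -> Thursday (Mon=0 ... Sun=6)
Days before July (Jan-Jun): 181; July 1 index = (3 + 181) mod 7 = 2 -> Wednesday
First Saturday is July 4
Saturdays: 4, 11, 18, 25

4 Saturdays


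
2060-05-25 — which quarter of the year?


Month: May (month 5)
Q1: Jan-Mar, Q2: Apr-Jun, Q3: Jul-Sep, Q4: Oct-Dec

Q2


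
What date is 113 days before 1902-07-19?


Start: 1902-07-19, subtract 113 days
Back 19 days from July 19 reaches June 30, 1902 -> 94 left
June 1902 has 30 days -> back to May 31, 1902 -> 64 left
May 1902 has 31 days -> back to April 30, 1902 -> 33 left
April 1902 has 30 days -> back to March 31, 1902 -> 3 left
March 1902: 31 - 3 = 28 -> lands on March 28

Result: 1902-03-28


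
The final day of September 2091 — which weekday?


September 2091 has 30 days
Anchor: Jan 1, 2091. With p = 2091 - 1 = 2090: (p + p//4 - p//100 + p//400) mod 7 = (2090 + 522 - 20 + 5) mod 7 = 2597 mod 7 = 0 -> Monday (Mon=0 ... Sun=6)
Days before September (Jan-Aug): 243; September 1 index = (0 + 243) mod 7 = 5 -> Saturday
Last day offset: 30 - 1 = 29 days
Weekday index = (5 + 29) mod 7 = 6

Sunday, September 30


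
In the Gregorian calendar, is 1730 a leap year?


Gregorian leap year rule: divisible by 4, but not by 100, unless also by 400.
1730 is not divisible by 4 -> not a leap year

No


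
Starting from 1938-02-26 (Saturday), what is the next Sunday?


Current: Saturday
Target: Sunday
Days ahead: 1

Next Sunday: 1938-02-27


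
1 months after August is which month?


August is month 8
8 + 1 = 9

September


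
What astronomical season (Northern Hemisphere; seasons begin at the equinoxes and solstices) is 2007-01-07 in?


Date: January 7
Astronomical Winter (approx.; exact equinox/solstice day varies by year): December 21 to March 19
January 7 falls within the Winter window

Winter


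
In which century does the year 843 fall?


Century = (year - 1) // 100 + 1
= (843 - 1) // 100 + 1
= 842 // 100 + 1
= 8 + 1

9th century


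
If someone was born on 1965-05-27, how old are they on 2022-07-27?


Birth: 1965-05-27
Reference: 2022-07-27
Year difference: 2022 - 1965 = 57

57 years old


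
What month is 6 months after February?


February is month 2
2 + 6 = 8

August


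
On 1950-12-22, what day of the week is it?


Date: December 22, 1950
Anchor: Jan 1, 1950. With p = 1950 - 1 = 1949: (p + p//4 - p//100 + p//400) mod 7 = (1949 + 487 - 19 + 4) mod 7 = 2421 mod 7 = 6 -> Sunday (Mon=0 ... Sun=6)
Days before December (Jan-Nov): 334; offset = 334 + 22 - 1 = 355
Weekday index = (6 + 355) mod 7 = 4

Day of the week: Friday


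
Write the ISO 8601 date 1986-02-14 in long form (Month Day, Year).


ISO 1986-02-14 parses as year=1986, month=02, day=14
Month 2 -> February

February 14, 1986


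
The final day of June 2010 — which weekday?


June 2010 has 30 days
Anchor: Jan 1, 2010. With p = 2010 - 1 = 2009: (p + p//4 - p//100 + p//400) mod 7 = (2009 + 502 - 20 + 5) mod 7 = 2496 mod 7 = 4 -> Friday (Mon=0 ... Sun=6)
Days before June (Jan-May): 151; June 1 index = (4 + 151) mod 7 = 1 -> Tuesday
Last day offset: 30 - 1 = 29 days
Weekday index = (1 + 29) mod 7 = 2

Wednesday, June 30


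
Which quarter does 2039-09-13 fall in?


Month: September (month 9)
Q1: Jan-Mar, Q2: Apr-Jun, Q3: Jul-Sep, Q4: Oct-Dec

Q3


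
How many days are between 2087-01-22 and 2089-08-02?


From 2087-01-22 to 2089-08-02
2087-01-22: day of year = 22
2089-08-02: days before August = 31 + 28 + 31 + 30 + 31 + 30 + 31 = 212 (2089 is not a leap year); day of year = 212 + 2 = 214
Rest of 2087: 365 - 22 = 343
Full years 2088 (366): 366
Total = 343 + 366 + 214 = 923

923 days
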